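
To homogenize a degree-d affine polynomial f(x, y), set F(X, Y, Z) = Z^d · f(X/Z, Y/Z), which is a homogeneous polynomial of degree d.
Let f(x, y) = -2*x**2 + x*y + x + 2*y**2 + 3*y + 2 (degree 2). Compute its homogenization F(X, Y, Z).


F(X, Y, Z) = -2*X**2 + X*Y + X*Z + 2*Y**2 + 3*Y*Z + 2*Z**2

deg(f) = 2.
Substitute x = X/Z, y = Y/Z into f, then multiply by Z^2.
  monomial -2·x^2·y^0 ↦ -2·X^2·Y^0·Z^0.
  monomial 1·x^1·y^1 ↦ 1·X^1·Y^1·Z^0.
  monomial 1·x^1·y^0 ↦ 1·X^1·Y^0·Z^1.
  monomial 2·x^0·y^2 ↦ 2·X^0·Y^2·Z^0.
  monomial 3·x^0·y^1 ↦ 3·X^0·Y^1·Z^1.
  monomial 2·x^0·y^0 ↦ 2·X^0·Y^0·Z^2.
Collecting: F(X, Y, Z) = -2*X**2 + X*Y + X*Z + 2*Y**2 + 3*Y*Z + 2*Z**2.


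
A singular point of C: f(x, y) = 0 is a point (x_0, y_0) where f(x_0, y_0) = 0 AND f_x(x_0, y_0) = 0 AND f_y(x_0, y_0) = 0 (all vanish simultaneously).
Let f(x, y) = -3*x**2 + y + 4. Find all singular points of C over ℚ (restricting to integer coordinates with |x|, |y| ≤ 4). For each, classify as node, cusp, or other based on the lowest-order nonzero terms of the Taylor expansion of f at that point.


No singular points in the scanned grid; C is smooth there.

Compute partial derivatives:
  f_x = -6*x.
  f_y = 1.
f_y = 1 is a nonzero constant, so f_y never vanishes: no point (x, y) can satisfy f = f_x = f_y = 0. In particular no (x, y) ∈ {−4, ..., 4}² is singular; the curve is smooth.


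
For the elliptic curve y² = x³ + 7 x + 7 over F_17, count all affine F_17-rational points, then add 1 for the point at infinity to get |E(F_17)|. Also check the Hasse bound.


Affine points = {(1, 7), (1, 10), (3, 2), (3, 15), (7, 5), (7, 12), (9, 0), (11, 2), (11, 15), (12, 0), (13, 0), (15, 6), (15, 11), (16, 4), (16, 13)}; affine count = 15; |E(F_17)| = 16.

Discriminant check: Δ ∝ 4a³ + 27b² = 4·7³ + 27·7² = 4·343 + 27·49 ≡ 9 (mod 17). Nonzero ⇒ E is nonsingular.
For each x ∈ F_17, compute rhs = x³ + 7·x + 7 mod 17, then count y ∈ F_17 with y² ≡ rhs.
  x = 0: rhs = 7, matching y values: none (0 points).
  x = 1: rhs = 15, matching y values: 7, 10 (2 points).
  x = 2: rhs = 12, matching y values: none (0 points).
  x = 3: rhs = 4, matching y values: 2, 15 (2 points).
  x = 4: rhs = 14, matching y values: none (0 points).
  x = 5: rhs = 14, matching y values: none (0 points).
  x = 6: rhs = 10, matching y values: none (0 points).
  x = 7: rhs = 8, matching y values: 5, 12 (2 points).
  x = 8: rhs = 14, matching y values: none (0 points).
  x = 9: rhs = 0, matching y values: 0 (1 points).
  x = 10: rhs = 6, matching y values: none (0 points).
  x = 11: rhs = 4, matching y values: 2, 15 (2 points).
  x = 12: rhs = 0, matching y values: 0 (1 points).
  x = 13: rhs = 0, matching y values: 0 (1 points).
  x = 14: rhs = 10, matching y values: none (0 points).
  x = 15: rhs = 2, matching y values: 6, 11 (2 points).
  x = 16: rhs = 16, matching y values: 4, 13 (2 points).
Total affine count: 15.
Full point count |E(F_17)| = 15 + 1 = 16.
Hasse bound: |16 − (17+1)| = |-2| = 2 ≤ 2√17 ≈ 8.2462 ✓.


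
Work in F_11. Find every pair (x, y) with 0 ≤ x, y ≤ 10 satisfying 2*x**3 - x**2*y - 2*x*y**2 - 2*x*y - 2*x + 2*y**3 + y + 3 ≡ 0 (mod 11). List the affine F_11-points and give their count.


Affine F_11-points: {(0, 10), (1, 3), (3, 1), (4, 8), (4, 9), (6, 2), (7, 6), (8, 9), (9, 4), (9, 7), (9, 9)}; count = 11.

For each of the 121 pairs (x, y) ∈ F_11², evaluate f(x, y) mod 11. Record the zeros.
  x = 0: [0↦3, 1↦6, 2↦10, 3↦5, 4↦3, 5↦5, 6↦1, 7↦3, 8↦1, 9↦7, 10↦0]  zeros at y ∈ {10}
  x = 1: [0↦3, 1↦1, 2↦7, 3↦0, 4↦3, 5↦6, 6↦10, 7↦5, 8↦3, 9↦5, 10↦1]  zeros at y ∈ {3}
  x = 2: [0↦4, 1↦6, 2↦1, 3↦1, 4↦7, 5↦9, 6↦8, 7↦5, 8↦1, 9↦8, 10↦5]  zeros at y ∈ ∅
  x = 3: [0↦7, 1↦0, 2↦4, 3↦9, 4↦5, 5↦4, 6↦7, 7↦4, 8↦7, 9↦6, 10↦2]  zeros at y ∈ {1}
  x = 4: [0↦2, 1↦6, 2↦6, 3↦3, 4↦9, 5↦3, 6↦8, 7↦3, 8↦0, 9↦0, 10↦4]  zeros at y ∈ {8, 9}
  x = 5: [0↦1, 1↦3, 2↦8, 3↦6, 4↦9, 5↦7, 6↦1, 7↦3, 8↦3, 9↦2, 10↦1]  zeros at y ∈ ∅
  x = 6: [0↦5, 1↦3, 2↦0, 3↦8, 4↦6, 5↦6, 6↦9, 7↦5, 8↦6, 9↦2, 10↦5]  zeros at y ∈ {2}
  x = 7: [0↦4, 1↦7, 2↦5, 3↦10, 4↦1, 5↦1, 6↦0, 7↦10, 8↦10, 9↦1, 10↦6]  zeros at y ∈ {6}
  x = 8: [0↦10, 1↦5, 2↦2, 3↦2, 4↦6, 5↦4, 6↦8, 7↦8, 8↦5, 9↦0, 10↦5]  zeros at y ∈ {9}
  x = 9: [0↦2, 1↦9, 2↦3, 3↦7, 4↦0, 5↦5, 6↦1, 7↦0, 8↦3, 9↦0, 10↦3]  zeros at y ∈ {4, 7, 9}
  x = 10: [0↦3, 1↦9, 2↦9, 3↦4, 4↦6, 5↦5, 6↦2, 7↦9, 8↦5, 9↦2, 10↦1]  zeros at y ∈ ∅
Collecting zeros: affine points = {(0, 10), (1, 3), (3, 1), (4, 8), (4, 9), (6, 2), (7, 6), (8, 9), (9, 4), (9, 7), (9, 9)}.
Total count |C(F_11)_aff| = 11.


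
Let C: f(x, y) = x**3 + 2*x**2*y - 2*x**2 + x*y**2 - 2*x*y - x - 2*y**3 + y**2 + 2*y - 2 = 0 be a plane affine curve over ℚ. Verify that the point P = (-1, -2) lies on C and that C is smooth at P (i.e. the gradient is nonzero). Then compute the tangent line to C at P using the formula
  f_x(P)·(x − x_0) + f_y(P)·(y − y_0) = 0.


Tangent line at P: 22*x - 18*y - 14 = 0.

Step 1: f(-1, -2) = 0, so P lies on C.
Step 2: partial derivatives
  f_x(x, y) = 3*x**2 + 4*x*y - 4*x + y**2 - 2*y - 1, f_y(x, y) = 2*x**2 + 2*x*y - 2*x - 6*y**2 + 2*y + 2.
  f_x(P) = 22, f_y(P) = -18 (gradient nonzero, so P is smooth).
Step 3: tangent line at P: 22·(x − -1) + -18·(y − -2) = 0.
Expanding: 22*x - 18*y - 14 = 0.


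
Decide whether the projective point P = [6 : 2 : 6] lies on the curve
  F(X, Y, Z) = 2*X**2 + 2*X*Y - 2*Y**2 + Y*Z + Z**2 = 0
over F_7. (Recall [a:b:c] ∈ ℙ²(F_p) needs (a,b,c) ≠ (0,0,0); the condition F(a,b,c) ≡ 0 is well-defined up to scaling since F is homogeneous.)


F(6,2,6) ≡ 3 (mod 7); P is NOT on the curve.

Evaluate F(6, 2, 6) term-by-term (mod 7).
  2*X**2 ↦ 2·36·1·1 = 72
  2*X*Y ↦ 2·6·2·1 = 24
  -2*Y**2 ↦ -2·1·4·1 = -8
  Y*Z ↦ 1·1·2·6 = 12
  Z**2 ↦ 1·1·1·36 = 36
Sum: F(6, 2, 6) = (72) + (24) + (-8) + (12) + (36) = 136.
Reducing mod 7: 136 ≡ 3 (mod 7).
Since F(a, b, c) ≡ 3 ≠ 0 (mod 7), P does NOT lie on the curve.


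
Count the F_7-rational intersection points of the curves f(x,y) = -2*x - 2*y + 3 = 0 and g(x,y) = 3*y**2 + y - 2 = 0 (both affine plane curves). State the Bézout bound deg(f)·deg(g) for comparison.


Common zeros: {(2, 3), (6, 6)}; count = 2; Bézout bound = 2.

deg(f) = 1, deg(g) = 2, so Bézout bound = 2.
Scan x ∈ F_7. For each x, list the y ∈ F_7 with f(x, y) ≡ 0 and those with g(x, y) ≡ 0 (mod 7); the common zeros in that column are the intersection.
  x = 0: f ≡ 0 at y ∈ {5}; g ≡ 0 at y ∈ {3, 6}; common: ∅.
  x = 1: f ≡ 0 at y ∈ {4}; g ≡ 0 at y ∈ {3, 6}; common: ∅.
  x = 2: f ≡ 0 at y ∈ {3}; g ≡ 0 at y ∈ {3, 6}; common: {3}.
  x = 3: f ≡ 0 at y ∈ {2}; g ≡ 0 at y ∈ {3, 6}; common: ∅.
  x = 4: f ≡ 0 at y ∈ {1}; g ≡ 0 at y ∈ {3, 6}; common: ∅.
  x = 5: f ≡ 0 at y ∈ {0}; g ≡ 0 at y ∈ {3, 6}; common: ∅.
  x = 6: f ≡ 0 at y ∈ {6}; g ≡ 0 at y ∈ {3, 6}; common: {6}.
Collecting: common zeros = {(2, 3), (6, 6)}, so the count is 2.
Comparison with the Bézout bound: 2 ≤ 2 = deg(f)·deg(g), as expected for curves with no common component (the bound is attained).


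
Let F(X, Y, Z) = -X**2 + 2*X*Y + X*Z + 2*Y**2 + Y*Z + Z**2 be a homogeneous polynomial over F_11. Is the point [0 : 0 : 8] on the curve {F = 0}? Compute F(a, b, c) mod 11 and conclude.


F(0,0,8) ≡ 9 (mod 11); P is NOT on the curve.

Evaluate F(0, 0, 8) term-by-term (mod 11).
  -X**2 ↦ -1·0·1·1 = 0
  2*X*Y ↦ 2·0·0·1 = 0
  X*Z ↦ 1·0·1·8 = 0
  2*Y**2 ↦ 2·1·0·1 = 0
  Y*Z ↦ 1·1·0·8 = 0
  Z**2 ↦ 1·1·1·64 = 64
Sum: F(0, 0, 8) = (0) + (0) + (0) + (0) + (0) + (64) = 64.
Reducing mod 11: 64 ≡ 9 (mod 11).
Since F(a, b, c) ≡ 9 ≠ 0 (mod 11), P does NOT lie on the curve.


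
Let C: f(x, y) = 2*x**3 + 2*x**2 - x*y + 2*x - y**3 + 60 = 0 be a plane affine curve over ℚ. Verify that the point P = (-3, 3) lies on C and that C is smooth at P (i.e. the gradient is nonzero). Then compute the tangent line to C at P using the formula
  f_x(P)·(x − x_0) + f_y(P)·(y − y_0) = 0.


Tangent line at P: 41*x - 24*y + 195 = 0.

Step 1: f(-3, 3) = 0, so P lies on C.
Step 2: partial derivatives
  f_x(x, y) = 6*x**2 + 4*x - y + 2, f_y(x, y) = -x - 3*y**2.
  f_x(P) = 41, f_y(P) = -24 (gradient nonzero, so P is smooth).
Step 3: tangent line at P: 41·(x − -3) + -24·(y − 3) = 0.
Expanding: 41*x - 24*y + 195 = 0.


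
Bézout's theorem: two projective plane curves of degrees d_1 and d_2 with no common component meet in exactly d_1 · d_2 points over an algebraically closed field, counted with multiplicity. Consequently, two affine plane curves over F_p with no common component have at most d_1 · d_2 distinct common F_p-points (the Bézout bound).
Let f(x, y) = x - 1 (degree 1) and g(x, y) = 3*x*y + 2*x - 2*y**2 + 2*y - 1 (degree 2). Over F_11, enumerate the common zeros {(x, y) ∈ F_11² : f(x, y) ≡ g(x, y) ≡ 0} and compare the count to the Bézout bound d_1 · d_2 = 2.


Common zeros: {(1, 4)}; count = 1; Bézout bound = 2.

deg(f) = 1, deg(g) = 2, so Bézout bound = 2.
Scan x ∈ F_11. For each x, list the y ∈ F_11 with f(x, y) ≡ 0 and those with g(x, y) ≡ 0 (mod 11); the common zeros in that column are the intersection.
  x = 0: f ≡ 0 at y ∈ ∅; g ≡ 0 at y ∈ ∅; common: ∅.
  x = 1: f ≡ 0 at y ∈ {0, 1, 2, 3, 4, 5, 6, 7, 8, 9, 10}; g ≡ 0 at y ∈ {4}; common: {4}.
  x = 2: f ≡ 0 at y ∈ ∅; g ≡ 0 at y ∈ {2}; common: ∅.
  x = 3: f ≡ 0 at y ∈ ∅; g ≡ 0 at y ∈ ∅; common: ∅.
  x = 4: f ≡ 0 at y ∈ ∅; g ≡ 0 at y ∈ ∅; common: ∅.
  x = 5: f ≡ 0 at y ∈ ∅; g ≡ 0 at y ∈ {5, 9}; common: ∅.
  x = 6: f ≡ 0 at y ∈ ∅; g ≡ 0 at y ∈ {0, 10}; common: ∅.
  x = 7: f ≡ 0 at y ∈ ∅; g ≡ 0 at y ∈ ∅; common: ∅.
  x = 8: f ≡ 0 at y ∈ ∅; g ≡ 0 at y ∈ {6, 7}; common: ∅.
  x = 9: f ≡ 0 at y ∈ ∅; g ≡ 0 at y ∈ {1, 8}; common: ∅.
  x = 10: f ≡ 0 at y ∈ ∅; g ≡ 0 at y ∈ ∅; common: ∅.
Collecting: common zeros = {(1, 4)}, so the count is 1.
Comparison with the Bézout bound: 1 ≤ 2 = deg(f)·deg(g), as expected for curves with no common component (the affine F_11-count falls short of the bound because intersections may lie at infinity, over extension fields, or carry multiplicity).


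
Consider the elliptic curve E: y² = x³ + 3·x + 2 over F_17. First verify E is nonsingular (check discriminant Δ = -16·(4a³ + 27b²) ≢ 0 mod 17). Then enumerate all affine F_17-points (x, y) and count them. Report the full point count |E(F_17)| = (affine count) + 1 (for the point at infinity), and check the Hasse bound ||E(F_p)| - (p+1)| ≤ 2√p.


Affine points = {(0, 6), (0, 11), (2, 4), (2, 13), (3, 2), (3, 15), (6, 7), (6, 10), (7, 3), (7, 14), (12, 7), (12, 10), (14, 0), (16, 7), (16, 10)}; affine count = 15; |E(F_17)| = 16.

Discriminant check: Δ ∝ 4a³ + 27b² = 4·3³ + 27·2² = 4·27 + 27·4 ≡ 12 (mod 17). Nonzero ⇒ E is nonsingular.
For each x ∈ F_17, compute rhs = x³ + 3·x + 2 mod 17, then count y ∈ F_17 with y² ≡ rhs.
  x = 0: rhs = 2, matching y values: 6, 11 (2 points).
  x = 1: rhs = 6, matching y values: none (0 points).
  x = 2: rhs = 16, matching y values: 4, 13 (2 points).
  x = 3: rhs = 4, matching y values: 2, 15 (2 points).
  x = 4: rhs = 10, matching y values: none (0 points).
  x = 5: rhs = 6, matching y values: none (0 points).
  x = 6: rhs = 15, matching y values: 7, 10 (2 points).
  x = 7: rhs = 9, matching y values: 3, 14 (2 points).
  x = 8: rhs = 11, matching y values: none (0 points).
  x = 9: rhs = 10, matching y values: none (0 points).
  x = 10: rhs = 12, matching y values: none (0 points).
  x = 11: rhs = 6, matching y values: none (0 points).
  x = 12: rhs = 15, matching y values: 7, 10 (2 points).
  x = 13: rhs = 11, matching y values: none (0 points).
  x = 14: rhs = 0, matching y values: 0 (1 points).
  x = 15: rhs = 5, matching y values: none (0 points).
  x = 16: rhs = 15, matching y values: 7, 10 (2 points).
Total affine count: 15.
Full point count |E(F_17)| = 15 + 1 = 16.
Hasse bound: |16 − (17+1)| = |-2| = 2 ≤ 2√17 ≈ 8.2462 ✓.


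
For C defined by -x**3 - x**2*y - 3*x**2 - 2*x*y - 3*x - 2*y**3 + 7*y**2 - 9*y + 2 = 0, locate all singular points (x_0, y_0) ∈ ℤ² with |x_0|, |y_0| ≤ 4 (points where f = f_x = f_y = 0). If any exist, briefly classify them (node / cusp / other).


Singular points: {(-1, 1)}; classification: node.

Compute partial derivatives:
  f_x = -3*x**2 - 2*x*y - 6*x - 2*y - 3.
  f_y = -x**2 - 2*x - 6*y**2 + 14*y - 9.
Scan x_0 ∈ {−4, ..., 4}. For each x_0, f_y(x_0, y) is a polynomial in y; find its integer roots y ∈ {−4, ..., 4}, then test f_x and f at those candidates.
  x = -4: f_y(-4, y) = -6*y**2 + 14*y - 17; no integer root y with |y| ≤ 4.
  x = -3: f_y(-3, y) = -6*y**2 + 14*y - 12; no integer root y with |y| ≤ 4.
  x = -2: f_y(-2, y) = -6*y**2 + 14*y - 9; no integer root y with |y| ≤ 4.
  x = -1: f_y(-1, y) = -6*y**2 + 14*y - 8; vanishes at y ∈ {1}. (-1, 1): f_x = 0, f = 0 — SINGULAR.
  x = 0: f_y(0, y) = -6*y**2 + 14*y - 9; no integer root y with |y| ≤ 4.
  x = 1: f_y(1, y) = -6*y**2 + 14*y - 12; no integer root y with |y| ≤ 4.
  x = 2: f_y(2, y) = -6*y**2 + 14*y - 17; no integer root y with |y| ≤ 4.
  x = 3: f_y(3, y) = -6*y**2 + 14*y - 24; no integer root y with |y| ≤ 4.
  x = 4: f_y(4, y) = -6*y**2 + 14*y - 33; no integer root y with |y| ≤ 4.
Only singular point on the grid: (-1, 1).
Classify: substitute x = -1 + u, y = 1 + v and expand: f = -u**3 - u**2*v - u**2 - 2*v**3 + v**2.
No constant or linear terms (consistent with a singular point). Quadratic part: -u**2 + v**2. Cubic part: -u**3 - u**2*v - 2*v**3.
The quadratic part v**2 - u**2 = (v − u)(v + u) splits into two distinct linear factors, so there are two distinct tangent lines y − 1 = ±(x − -1) — this is a node (ordinary double point).
Classification: node.


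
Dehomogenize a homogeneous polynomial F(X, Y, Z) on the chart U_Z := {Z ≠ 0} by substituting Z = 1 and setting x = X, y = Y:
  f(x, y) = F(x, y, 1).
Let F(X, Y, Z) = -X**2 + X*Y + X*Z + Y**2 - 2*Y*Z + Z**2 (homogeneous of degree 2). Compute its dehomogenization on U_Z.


f(x, y) = -x**2 + x*y + x + y**2 - 2*y + 1

On U_Z we set Z = 1. Each monomial c·X^i·Y^j·Z^k in F becomes c·x^i·y^j·1^k = c·x^i·y^j.
Substituting Z = 1: F(X, Y, 1) = -x**2 + x*y + x + y**2 - 2*y + 1.
Note: deg(f) ≤ deg(F) = 2; strict inequality happens when F is divisible by Z (lost terms).


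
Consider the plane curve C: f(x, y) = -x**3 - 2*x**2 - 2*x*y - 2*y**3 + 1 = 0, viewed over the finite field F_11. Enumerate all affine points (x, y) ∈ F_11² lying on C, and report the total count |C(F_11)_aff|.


Affine F_11-points: {(0, 8), (1, 2), (3, 0), (4, 5), (7, 0), (7, 2), (7, 9), (9, 6), (10, 0), (10, 1), (10, 10)}; count = 11.

For each of the 121 pairs (x, y) ∈ F_11², evaluate f(x, y) mod 11. Record the zeros.
  x = 0: [0↦1, 1↦10, 2↦7, 3↦2, 4↦5, 5↦4, 6↦9, 7↦8, 8↦0, 9↦6, 10↦3]  zeros at y ∈ {8}
  x = 1: [0↦9, 1↦5, 2↦0, 3↦4, 4↦5, 5↦2, 6↦5, 7↦2, 8↦3, 9↦7, 10↦2]  zeros at y ∈ {2}
  x = 2: [0↦7, 1↦1, 2↦5, 3↦7, 4↦6, 5↦1, 6↦2, 7↦8, 8↦7, 9↦9, 10↦2]  zeros at y ∈ ∅
  x = 3: [0↦0, 1↦3, 2↦5, 3↦5, 4↦2, 5↦6, 6↦5, 7↦9, 8↦6, 9↦6, 10↦8]  zeros at y ∈ {0}
  x = 4: [0↦4, 1↦5, 2↦5, 3↦3, 4↦9, 5↦0, 6↦8, 7↦10, 8↦5, 9↦3, 10↦3]  zeros at y ∈ {5}
  x = 5: [0↦2, 1↦1, 2↦10, 3↦6, 4↦10, 5↦10, 6↦5, 7↦5, 8↦9, 9↦5, 10↦3]  zeros at y ∈ ∅
  x = 6: [0↦10, 1↦7, 2↦3, 3↦8, 4↦10, 5↦8, 6↦1, 7↦10, 8↦1, 9↦6, 10↦2]  zeros at y ∈ ∅
  x = 7: [0↦0, 1↦6, 2↦0, 3↦3, 4↦3, 5↦10, 6↦1, 7↦8, 8↦8, 9↦0, 10↦5]  zeros at y ∈ {0, 2, 9}
  x = 8: [0↦10, 1↦3, 2↦6, 3↦7, 4↦5, 5↦10, 6↦10, 7↦4, 8↦2, 9↦3, 10↦6]  zeros at y ∈ ∅
  x = 9: [0↦1, 1↦3, 2↦4, 3↦3, 4↦10, 5↦2, 6↦0, 7↦3, 8↦10, 9↦9, 10↦10]  zeros at y ∈ {6}
  x = 10: [0↦0, 1↦0, 2↦10, 3↦7, 4↦1, 5↦2, 6↦9, 7↦10, 8↦4, 9↦1, 10↦0]  zeros at y ∈ {0, 1, 10}
Collecting zeros: affine points = {(0, 8), (1, 2), (3, 0), (4, 5), (7, 0), (7, 2), (7, 9), (9, 6), (10, 0), (10, 1), (10, 10)}.
Total count |C(F_11)_aff| = 11.


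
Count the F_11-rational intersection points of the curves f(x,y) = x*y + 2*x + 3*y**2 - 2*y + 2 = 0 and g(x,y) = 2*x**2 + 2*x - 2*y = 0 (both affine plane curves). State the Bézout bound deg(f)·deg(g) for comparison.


Common zeros: {(10, 0)}; count = 1; Bézout bound = 4.

deg(f) = 2, deg(g) = 2, so Bézout bound = 4.
Scan x ∈ F_11. For each x, list the y ∈ F_11 with f(x, y) ≡ 0 and those with g(x, y) ≡ 0 (mod 11); the common zeros in that column are the intersection.
  x = 0: f ≡ 0 at y ∈ ∅; g ≡ 0 at y ∈ {0}; common: ∅.
  x = 1: f ≡ 0 at y ∈ ∅; g ≡ 0 at y ∈ {2}; common: ∅.
  x = 2: f ≡ 0 at y ∈ {3, 8}; g ≡ 0 at y ∈ {6}; common: ∅.
  x = 3: f ≡ 0 at y ∈ {2, 5}; g ≡ 0 at y ∈ {1}; common: ∅.
  x = 4: f ≡ 0 at y ∈ {4, 10}; g ≡ 0 at y ∈ {9}; common: ∅.
  x = 5: f ≡ 0 at y ∈ ∅; g ≡ 0 at y ∈ {8}; common: ∅.
  x = 6: f ≡ 0 at y ∈ ∅; g ≡ 0 at y ∈ {9}; common: ∅.
  x = 7: f ≡ 0 at y ∈ {6, 7}; g ≡ 0 at y ∈ {1}; common: ∅.
  x = 8: f ≡ 0 at y ∈ ∅; g ≡ 0 at y ∈ {6}; common: ∅.
  x = 9: f ≡ 0 at y ∈ ∅; g ≡ 0 at y ∈ {2}; common: ∅.
  x = 10: f ≡ 0 at y ∈ {0, 1}; g ≡ 0 at y ∈ {0}; common: {0}.
Collecting: common zeros = {(10, 0)}, so the count is 1.
Comparison with the Bézout bound: 1 ≤ 4 = deg(f)·deg(g), as expected for curves with no common component (the affine F_11-count falls short of the bound because intersections may lie at infinity, over extension fields, or carry multiplicity).


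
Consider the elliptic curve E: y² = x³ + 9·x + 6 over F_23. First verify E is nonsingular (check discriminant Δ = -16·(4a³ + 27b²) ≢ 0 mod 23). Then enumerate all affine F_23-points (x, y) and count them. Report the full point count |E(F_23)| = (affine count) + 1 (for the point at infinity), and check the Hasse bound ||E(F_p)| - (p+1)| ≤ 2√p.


Affine points = {(0, 11), (0, 12), (1, 4), (1, 19), (2, 3), (2, 20), (6, 0), (12, 5), (12, 18), (14, 1), (14, 22), (17, 9), (17, 14), (21, 7), (21, 16)}; affine count = 15; |E(F_23)| = 16.

Discriminant check: Δ ∝ 4a³ + 27b² = 4·9³ + 27·6² = 4·729 + 27·36 ≡ 1 (mod 23). Nonzero ⇒ E is nonsingular.
For each x ∈ F_23, compute rhs = x³ + 9·x + 6 mod 23, then count y ∈ F_23 with y² ≡ rhs.
  x = 0: rhs = 6, matching y values: 11, 12 (2 points).
  x = 1: rhs = 16, matching y values: 4, 19 (2 points).
  x = 2: rhs = 9, matching y values: 3, 20 (2 points).
  x = 3: rhs = 14, matching y values: none (0 points).
  x = 4: rhs = 14, matching y values: none (0 points).
  x = 5: rhs = 15, matching y values: none (0 points).
  x = 6: rhs = 0, matching y values: 0 (1 points).
  x = 7: rhs = 21, matching y values: none (0 points).
  x = 8: rhs = 15, matching y values: none (0 points).
  x = 9: rhs = 11, matching y values: none (0 points).
  x = 10: rhs = 15, matching y values: none (0 points).
  x = 11: rhs = 10, matching y values: none (0 points).
  x = 12: rhs = 2, matching y values: 5, 18 (2 points).
  x = 13: rhs = 20, matching y values: none (0 points).
  x = 14: rhs = 1, matching y values: 1, 22 (2 points).
  x = 15: rhs = 20, matching y values: none (0 points).
  x = 16: rhs = 14, matching y values: none (0 points).
  x = 17: rhs = 12, matching y values: 9, 14 (2 points).
  x = 18: rhs = 20, matching y values: none (0 points).
  x = 19: rhs = 21, matching y values: none (0 points).
  x = 20: rhs = 21, matching y values: none (0 points).
  x = 21: rhs = 3, matching y values: 7, 16 (2 points).
  x = 22: rhs = 19, matching y values: none (0 points).
Total affine count: 15.
Full point count |E(F_23)| = 15 + 1 = 16.
Hasse bound: |16 − (23+1)| = |-8| = 8 ≤ 2√23 ≈ 9.5917 ✓.


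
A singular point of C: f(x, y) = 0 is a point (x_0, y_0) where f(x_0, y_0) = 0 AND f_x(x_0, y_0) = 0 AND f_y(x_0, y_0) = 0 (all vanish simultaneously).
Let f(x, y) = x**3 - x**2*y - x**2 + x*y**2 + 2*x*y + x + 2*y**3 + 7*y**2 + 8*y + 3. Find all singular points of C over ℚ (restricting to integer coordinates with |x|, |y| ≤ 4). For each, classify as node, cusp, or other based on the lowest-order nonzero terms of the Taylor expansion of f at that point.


Singular points: {(0, -1)}; classification: cusp.

Compute partial derivatives:
  f_x = 3*x**2 - 2*x*y - 2*x + y**2 + 2*y + 1.
  f_y = -x**2 + 2*x*y + 2*x + 6*y**2 + 14*y + 8.
Scan x_0 ∈ {−4, ..., 4}. For each x_0, f_y(x_0, y) is a polynomial in y; find its integer roots y ∈ {−4, ..., 4}, then test f_x and f at those candidates.
  x = -4: f_y(-4, y) = 6*y**2 + 6*y - 16; no integer root y with |y| ≤ 4.
  x = -3: f_y(-3, y) = 6*y**2 + 8*y - 7; no integer root y with |y| ≤ 4.
  x = -2: f_y(-2, y) = 6*y**2 + 10*y; vanishes at y ∈ {0}. (-2, 0): f_x = 17 ≠ 0.
  x = -1: f_y(-1, y) = 6*y**2 + 12*y + 5; no integer root y with |y| ≤ 4.
  x = 0: f_y(0, y) = 6*y**2 + 14*y + 8; vanishes at y ∈ {-1}. (0, -1): f_x = 0, f = 0 — SINGULAR.
  x = 1: f_y(1, y) = 6*y**2 + 16*y + 9; no integer root y with |y| ≤ 4.
  x = 2: f_y(2, y) = 6*y**2 + 18*y + 8; no integer root y with |y| ≤ 4.
  x = 3: f_y(3, y) = 6*y**2 + 20*y + 5; no integer root y with |y| ≤ 4.
  x = 4: f_y(4, y) = 6*y**2 + 22*y; vanishes at y ∈ {0}. (4, 0): f_x = 41 ≠ 0.
Only singular point on the grid: (0, -1).
Classify: substitute x = 0 + u, y = -1 + v and expand: f = u**3 - u**2*v + u*v**2 + 2*v**3 + v**2.
No constant or linear terms (consistent with a singular point). Quadratic part: v**2. Cubic part: u**3 - u**2*v + u*v**2 + 2*v**3.
The quadratic part v**2 is a perfect square, so there is a single (double) tangent line v = 0, i.e. y = -1. Restricting the cubic part to that line (v = 0) leaves u**3 ≠ 0, so f is not divisible by v and the branch is v² ≈ -u**3 to lowest order — this is a cusp.
Classification: cusp.


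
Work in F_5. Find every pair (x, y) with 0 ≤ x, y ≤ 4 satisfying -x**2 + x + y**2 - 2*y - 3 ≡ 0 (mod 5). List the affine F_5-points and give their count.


Affine F_5-points: {(0, 3), (0, 4), (1, 3), (1, 4), (2, 0), (2, 2), (3, 1), (4, 0), (4, 2)}; count = 9.

For each of the 25 pairs (x, y) ∈ F_5², evaluate f(x, y) mod 5. Record the zeros.
  x = 0: [0↦2, 1↦1, 2↦2, 3↦0, 4↦0]  zeros at y ∈ {3, 4}
  x = 1: [0↦2, 1↦1, 2↦2, 3↦0, 4↦0]  zeros at y ∈ {3, 4}
  x = 2: [0↦0, 1↦4, 2↦0, 3↦3, 4↦3]  zeros at y ∈ {0, 2}
  x = 3: [0↦1, 1↦0, 2↦1, 3↦4, 4↦4]  zeros at y ∈ {1}
  x = 4: [0↦0, 1↦4, 2↦0, 3↦3, 4↦3]  zeros at y ∈ {0, 2}
Collecting zeros: affine points = {(0, 3), (0, 4), (1, 3), (1, 4), (2, 0), (2, 2), (3, 1), (4, 0), (4, 2)}.
Total count |C(F_5)_aff| = 9.


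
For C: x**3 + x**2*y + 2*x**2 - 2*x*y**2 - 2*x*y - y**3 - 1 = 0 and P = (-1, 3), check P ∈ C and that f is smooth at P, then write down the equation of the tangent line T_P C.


Tangent line at P: -31*x - 12*y + 5 = 0.

Step 1: f(-1, 3) = 0, so P lies on C.
Step 2: partial derivatives
  f_x(x, y) = 3*x**2 + 2*x*y + 4*x - 2*y**2 - 2*y, f_y(x, y) = x**2 - 4*x*y - 2*x - 3*y**2.
  f_x(P) = -31, f_y(P) = -12 (gradient nonzero, so P is smooth).
Step 3: tangent line at P: -31·(x − -1) + -12·(y − 3) = 0.
Expanding: -31*x - 12*y + 5 = 0.


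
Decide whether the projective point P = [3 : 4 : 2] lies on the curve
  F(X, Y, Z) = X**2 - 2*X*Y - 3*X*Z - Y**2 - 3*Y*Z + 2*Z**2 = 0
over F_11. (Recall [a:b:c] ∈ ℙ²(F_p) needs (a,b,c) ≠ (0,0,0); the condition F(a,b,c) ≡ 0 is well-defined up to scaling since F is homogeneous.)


F(3,4,2) ≡ 1 (mod 11); P is NOT on the curve.

Evaluate F(3, 4, 2) term-by-term (mod 11).
  X**2 ↦ 1·9·1·1 = 9
  -2*X*Y ↦ -2·3·4·1 = -24
  -3*X*Z ↦ -3·3·1·2 = -18
  -Y**2 ↦ -1·1·16·1 = -16
  -3*Y*Z ↦ -3·1·4·2 = -24
  2*Z**2 ↦ 2·1·1·4 = 8
Sum: F(3, 4, 2) = (9) + (-24) + (-18) + (-16) + (-24) + (8) = -65.
Reducing mod 11: -65 ≡ 1 (mod 11).
Since F(a, b, c) ≡ 1 ≠ 0 (mod 11), P does NOT lie on the curve.


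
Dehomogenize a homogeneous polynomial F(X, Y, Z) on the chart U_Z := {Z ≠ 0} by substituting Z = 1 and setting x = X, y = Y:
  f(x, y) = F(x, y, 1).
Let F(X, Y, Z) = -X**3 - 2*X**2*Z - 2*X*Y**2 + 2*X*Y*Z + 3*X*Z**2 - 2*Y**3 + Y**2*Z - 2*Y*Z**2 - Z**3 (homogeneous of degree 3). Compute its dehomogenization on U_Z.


f(x, y) = -x**3 - 2*x**2 - 2*x*y**2 + 2*x*y + 3*x - 2*y**3 + y**2 - 2*y - 1

On U_Z we set Z = 1. Each monomial c·X^i·Y^j·Z^k in F becomes c·x^i·y^j·1^k = c·x^i·y^j.
Substituting Z = 1: F(X, Y, 1) = -x**3 - 2*x**2 - 2*x*y**2 + 2*x*y + 3*x - 2*y**3 + y**2 - 2*y - 1.
Note: deg(f) ≤ deg(F) = 3; strict inequality happens when F is divisible by Z (lost terms).


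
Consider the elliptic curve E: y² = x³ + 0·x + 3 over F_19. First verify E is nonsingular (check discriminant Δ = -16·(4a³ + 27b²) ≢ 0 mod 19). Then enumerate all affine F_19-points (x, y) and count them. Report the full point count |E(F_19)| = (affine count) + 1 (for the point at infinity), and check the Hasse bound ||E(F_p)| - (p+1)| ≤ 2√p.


Affine points = {(1, 2), (1, 17), (2, 7), (2, 12), (3, 7), (3, 12), (7, 2), (7, 17), (11, 2), (11, 17), (14, 7), (14, 12)}; affine count = 12; |E(F_19)| = 13.

Discriminant check: Δ ∝ 4a³ + 27b² = 4·0³ + 27·3² = 4·0 + 27·9 ≡ 15 (mod 19). Nonzero ⇒ E is nonsingular.
For each x ∈ F_19, compute rhs = x³ + 0·x + 3 mod 19, then count y ∈ F_19 with y² ≡ rhs.
  x = 0: rhs = 3, matching y values: none (0 points).
  x = 1: rhs = 4, matching y values: 2, 17 (2 points).
  x = 2: rhs = 11, matching y values: 7, 12 (2 points).
  x = 3: rhs = 11, matching y values: 7, 12 (2 points).
  x = 4: rhs = 10, matching y values: none (0 points).
  x = 5: rhs = 14, matching y values: none (0 points).
  x = 6: rhs = 10, matching y values: none (0 points).
  x = 7: rhs = 4, matching y values: 2, 17 (2 points).
  x = 8: rhs = 2, matching y values: none (0 points).
  x = 9: rhs = 10, matching y values: none (0 points).
  x = 10: rhs = 15, matching y values: none (0 points).
  x = 11: rhs = 4, matching y values: 2, 17 (2 points).
  x = 12: rhs = 2, matching y values: none (0 points).
  x = 13: rhs = 15, matching y values: none (0 points).
  x = 14: rhs = 11, matching y values: 7, 12 (2 points).
  x = 15: rhs = 15, matching y values: none (0 points).
  x = 16: rhs = 14, matching y values: none (0 points).
  x = 17: rhs = 14, matching y values: none (0 points).
  x = 18: rhs = 2, matching y values: none (0 points).
Total affine count: 12.
Full point count |E(F_19)| = 12 + 1 = 13.
Hasse bound: |13 − (19+1)| = |-7| = 7 ≤ 2√19 ≈ 8.7178 ✓.


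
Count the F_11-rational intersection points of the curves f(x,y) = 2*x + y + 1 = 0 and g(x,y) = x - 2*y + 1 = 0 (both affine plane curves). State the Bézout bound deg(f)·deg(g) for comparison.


Common zeros: {(6, 9)}; count = 1; Bézout bound = 1.

deg(f) = 1, deg(g) = 1, so Bézout bound = 1.
Scan x ∈ F_11. For each x, list the y ∈ F_11 with f(x, y) ≡ 0 and those with g(x, y) ≡ 0 (mod 11); the common zeros in that column are the intersection.
  x = 0: f ≡ 0 at y ∈ {10}; g ≡ 0 at y ∈ {6}; common: ∅.
  x = 1: f ≡ 0 at y ∈ {8}; g ≡ 0 at y ∈ {1}; common: ∅.
  x = 2: f ≡ 0 at y ∈ {6}; g ≡ 0 at y ∈ {7}; common: ∅.
  x = 3: f ≡ 0 at y ∈ {4}; g ≡ 0 at y ∈ {2}; common: ∅.
  x = 4: f ≡ 0 at y ∈ {2}; g ≡ 0 at y ∈ {8}; common: ∅.
  x = 5: f ≡ 0 at y ∈ {0}; g ≡ 0 at y ∈ {3}; common: ∅.
  x = 6: f ≡ 0 at y ∈ {9}; g ≡ 0 at y ∈ {9}; common: {9}.
  x = 7: f ≡ 0 at y ∈ {7}; g ≡ 0 at y ∈ {4}; common: ∅.
  x = 8: f ≡ 0 at y ∈ {5}; g ≡ 0 at y ∈ {10}; common: ∅.
  x = 9: f ≡ 0 at y ∈ {3}; g ≡ 0 at y ∈ {5}; common: ∅.
  x = 10: f ≡ 0 at y ∈ {1}; g ≡ 0 at y ∈ {0}; common: ∅.
Collecting: common zeros = {(6, 9)}, so the count is 1.
Comparison with the Bézout bound: 1 ≤ 1 = deg(f)·deg(g), as expected for curves with no common component (the bound is attained).


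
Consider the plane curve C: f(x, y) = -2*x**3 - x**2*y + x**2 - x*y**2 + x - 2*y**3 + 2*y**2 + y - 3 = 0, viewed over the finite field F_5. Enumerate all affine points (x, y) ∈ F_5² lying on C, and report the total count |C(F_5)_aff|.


Affine F_5-points: {(0, 4), (1, 2), (1, 4), (2, 2), (3, 0), (4, 1), (4, 2)}; count = 7.

For each of the 25 pairs (x, y) ∈ F_5², evaluate f(x, y) mod 5. Record the zeros.
  x = 0: [0↦2, 1↦3, 2↦1, 3↦4, 4↦0]  zeros at y ∈ {4}
  x = 1: [0↦2, 1↦1, 2↦0, 3↦2, 4↦0]  zeros at y ∈ {2, 4}
  x = 2: [0↦2, 1↦2, 2↦0, 3↦4, 4↦2]  zeros at y ∈ {2}
  x = 3: [0↦0, 1↦4, 2↦4, 3↦3, 4↦4]  zeros at y ∈ {0}
  x = 4: [0↦4, 1↦0, 2↦0, 3↦2, 4↦4]  zeros at y ∈ {1, 2}
Collecting zeros: affine points = {(0, 4), (1, 2), (1, 4), (2, 2), (3, 0), (4, 1), (4, 2)}.
Total count |C(F_5)_aff| = 7.


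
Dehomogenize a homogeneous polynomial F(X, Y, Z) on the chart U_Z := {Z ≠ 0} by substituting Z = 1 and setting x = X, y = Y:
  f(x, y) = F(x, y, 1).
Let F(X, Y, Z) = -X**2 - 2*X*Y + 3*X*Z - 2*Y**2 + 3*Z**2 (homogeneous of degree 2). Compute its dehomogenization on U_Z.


f(x, y) = -x**2 - 2*x*y + 3*x - 2*y**2 + 3

On U_Z we set Z = 1. Each monomial c·X^i·Y^j·Z^k in F becomes c·x^i·y^j·1^k = c·x^i·y^j.
Substituting Z = 1: F(X, Y, 1) = -x**2 - 2*x*y + 3*x - 2*y**2 + 3.
Note: deg(f) ≤ deg(F) = 2; strict inequality happens when F is divisible by Z (lost terms).


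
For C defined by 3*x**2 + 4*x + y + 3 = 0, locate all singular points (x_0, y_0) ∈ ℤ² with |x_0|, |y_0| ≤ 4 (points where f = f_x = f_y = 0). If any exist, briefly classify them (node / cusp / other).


No singular points in the scanned grid; C is smooth there.

Compute partial derivatives:
  f_x = 6*x + 4.
  f_y = 1.
f_y = 1 is a nonzero constant, so f_y never vanishes: no point (x, y) can satisfy f = f_x = f_y = 0. In particular no (x, y) ∈ {−4, ..., 4}² is singular; the curve is smooth.


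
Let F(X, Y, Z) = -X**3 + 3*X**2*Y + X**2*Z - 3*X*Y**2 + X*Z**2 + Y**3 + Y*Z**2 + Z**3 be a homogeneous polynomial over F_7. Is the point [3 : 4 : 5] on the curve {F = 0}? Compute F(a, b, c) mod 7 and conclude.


F(3,4,5) ≡ 3 (mod 7); P is NOT on the curve.

Evaluate F(3, 4, 5) term-by-term (mod 7).
  -X**3 ↦ -1·27·1·1 = -27
  3*X**2*Y ↦ 3·9·4·1 = 108
  X**2*Z ↦ 1·9·1·5 = 45
  -3*X*Y**2 ↦ -3·3·16·1 = -144
  X*Z**2 ↦ 1·3·1·25 = 75
  Y**3 ↦ 1·1·64·1 = 64
  Y*Z**2 ↦ 1·1·4·25 = 100
  Z**3 ↦ 1·1·1·125 = 125
Sum: F(3, 4, 5) = (-27) + (108) + (45) + (-144) + (75) + (64) + (100) + (125) = 346.
Reducing mod 7: 346 ≡ 3 (mod 7).
Since F(a, b, c) ≡ 3 ≠ 0 (mod 7), P does NOT lie on the curve.


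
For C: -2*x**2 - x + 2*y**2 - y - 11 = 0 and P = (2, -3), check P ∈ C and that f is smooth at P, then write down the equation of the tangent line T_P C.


Tangent line at P: -9*x - 13*y - 21 = 0.

Step 1: f(2, -3) = 0, so P lies on C.
Step 2: partial derivatives
  f_x(x, y) = -4*x - 1, f_y(x, y) = 4*y - 1.
  f_x(P) = -9, f_y(P) = -13 (gradient nonzero, so P is smooth).
Step 3: tangent line at P: -9·(x − 2) + -13·(y − -3) = 0.
Expanding: -9*x - 13*y - 21 = 0.


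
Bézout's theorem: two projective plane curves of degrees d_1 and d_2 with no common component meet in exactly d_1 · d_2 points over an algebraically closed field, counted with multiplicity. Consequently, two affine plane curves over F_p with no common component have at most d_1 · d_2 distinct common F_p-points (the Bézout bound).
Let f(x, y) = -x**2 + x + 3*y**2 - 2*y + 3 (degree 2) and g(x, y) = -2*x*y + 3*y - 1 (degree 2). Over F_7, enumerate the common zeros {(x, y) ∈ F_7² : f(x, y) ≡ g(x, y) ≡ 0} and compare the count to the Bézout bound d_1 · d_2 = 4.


Common zeros: ∅; count = 0; Bézout bound = 4.

deg(f) = 2, deg(g) = 2, so Bézout bound = 4.
Scan x ∈ F_7. For each x, list the y ∈ F_7 with f(x, y) ≡ 0 and those with g(x, y) ≡ 0 (mod 7); the common zeros in that column are the intersection.
  x = 0: f ≡ 0 at y ∈ ∅; g ≡ 0 at y ∈ {5}; common: ∅.
  x = 1: f ≡ 0 at y ∈ ∅; g ≡ 0 at y ∈ {1}; common: ∅.
  x = 2: f ≡ 0 at y ∈ ∅; g ≡ 0 at y ∈ {6}; common: ∅.
  x = 3: f ≡ 0 at y ∈ ∅; g ≡ 0 at y ∈ {2}; common: ∅.
  x = 4: f ≡ 0 at y ∈ {5}; g ≡ 0 at y ∈ {4}; common: ∅.
  x = 5: f ≡ 0 at y ∈ ∅; g ≡ 0 at y ∈ ∅; common: ∅.
  x = 6: f ≡ 0 at y ∈ ∅; g ≡ 0 at y ∈ {3}; common: ∅.
Collecting: common zeros = ∅, so the count is 0.
Comparison with the Bézout bound: 0 ≤ 4 = deg(f)·deg(g), as expected for curves with no common component (the affine F_7-count falls short of the bound because intersections may lie at infinity, over extension fields, or carry multiplicity).


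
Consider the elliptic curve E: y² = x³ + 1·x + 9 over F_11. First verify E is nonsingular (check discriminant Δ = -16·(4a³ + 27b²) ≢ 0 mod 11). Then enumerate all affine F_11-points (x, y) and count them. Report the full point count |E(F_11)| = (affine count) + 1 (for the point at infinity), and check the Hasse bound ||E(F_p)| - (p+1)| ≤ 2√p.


Affine points = {(0, 3), (0, 8), (1, 0), (4, 0), (6, 0), (8, 1), (8, 10)}; affine count = 7; |E(F_11)| = 8.

Discriminant check: Δ ∝ 4a³ + 27b² = 4·1³ + 27·9² = 4·1 + 27·81 ≡ 2 (mod 11). Nonzero ⇒ E is nonsingular.
For each x ∈ F_11, compute rhs = x³ + 1·x + 9 mod 11, then count y ∈ F_11 with y² ≡ rhs.
  x = 0: rhs = 9, matching y values: 3, 8 (2 points).
  x = 1: rhs = 0, matching y values: 0 (1 points).
  x = 2: rhs = 8, matching y values: none (0 points).
  x = 3: rhs = 6, matching y values: none (0 points).
  x = 4: rhs = 0, matching y values: 0 (1 points).
  x = 5: rhs = 7, matching y values: none (0 points).
  x = 6: rhs = 0, matching y values: 0 (1 points).
  x = 7: rhs = 7, matching y values: none (0 points).
  x = 8: rhs = 1, matching y values: 1, 10 (2 points).
  x = 9: rhs = 10, matching y values: none (0 points).
  x = 10: rhs = 7, matching y values: none (0 points).
Total affine count: 7.
Full point count |E(F_11)| = 7 + 1 = 8.
Hasse bound: |8 − (11+1)| = |-4| = 4 ≤ 2√11 ≈ 6.6332 ✓.


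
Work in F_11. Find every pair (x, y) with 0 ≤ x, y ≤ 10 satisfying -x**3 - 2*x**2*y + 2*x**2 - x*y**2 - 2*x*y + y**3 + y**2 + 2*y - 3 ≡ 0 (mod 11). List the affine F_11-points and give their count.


Affine F_11-points: {(0, 9), (3, 6), (5, 8), (6, 9), (7, 1), (7, 2), (7, 3), (8, 10), (10, 0)}; count = 9.

For each of the 121 pairs (x, y) ∈ F_11², evaluate f(x, y) mod 11. Record the zeros.
  x = 0: [0↦8, 1↦1, 2↦2, 3↦6, 4↦8, 5↦3, 6↦8, 7↦7, 8↦6, 9↦0, 10↦6]  zeros at y ∈ {9}
  x = 1: [0↦9, 1↦8, 2↦2, 3↦8, 4↦10, 5↦3, 6↦4, 7↦8, 8↦10, 9↦5, 10↦10]  zeros at y ∈ ∅
  x = 2: [0↦8, 1↦9, 2↦3, 3↦7, 4↦5, 5↦3, 6↦7, 7↦1, 8↦2, 9↦5, 10↦5]  zeros at y ∈ ∅
  x = 3: [0↦10, 1↦9, 2↦10, 3↦8, 4↦9, 5↦8, 6↦0, 7↦2, 8↦9, 9↦5, 10↦7]  zeros at y ∈ {6}
  x = 4: [0↦9, 1↦2, 2↦6, 3↦5, 4↦5, 5↦1, 6↦10, 7↦5, 8↦3, 9↦10, 10↦10]  zeros at y ∈ ∅
  x = 5: [0↦10, 1↦4, 2↦7, 3↦3, 4↦9, 5↦9, 6↦9, 7↦4, 8↦0, 9↦3, 10↦8]  zeros at y ∈ {8}
  x = 6: [0↦7, 1↦9, 2↦7, 3↦7, 4↦4, 5↦4, 6↦2, 7↦4, 8↦5, 9↦0, 10↦6]  zeros at y ∈ {9}
  x = 7: [0↦5, 1↦0, 2↦0, 3↦0, 4↦6, 5↦2, 6↦5, 7↦10, 8↦1, 9↦6, 10↦9]  zeros at y ∈ {1, 2, 3}
  x = 8: [0↦9, 1↦4, 2↦2, 3↦9, 4↦9, 5↦8, 6↦1, 7↦5, 8↦4, 9↦4, 10↦0]  zeros at y ∈ {10}
  x = 9: [0↦2, 1↦4, 2↦7, 3↦6, 4↦7, 5↦5, 6↦6, 7↦5, 8↦8, 9↦10, 10↦6]  zeros at y ∈ ∅
  x = 10: [0↦0, 1↦5, 2↦9, 3↦7, 4↦5, 5↦9, 6↦3, 7↦4, 8↦7, 9↦7, 10↦10]  zeros at y ∈ {0}
Collecting zeros: affine points = {(0, 9), (3, 6), (5, 8), (6, 9), (7, 1), (7, 2), (7, 3), (8, 10), (10, 0)}.
Total count |C(F_11)_aff| = 9.


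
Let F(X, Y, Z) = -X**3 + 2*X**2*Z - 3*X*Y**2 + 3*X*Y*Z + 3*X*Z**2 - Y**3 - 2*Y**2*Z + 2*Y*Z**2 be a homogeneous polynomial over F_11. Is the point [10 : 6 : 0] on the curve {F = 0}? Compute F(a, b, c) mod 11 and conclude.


F(10,6,0) ≡ 3 (mod 11); P is NOT on the curve.

Evaluate F(10, 6, 0) term-by-term (mod 11).
  -X**3 ↦ -1·1000·1·1 = -1000
  2*X**2*Z ↦ 2·100·1·0 = 0
  -3*X*Y**2 ↦ -3·10·36·1 = -1080
  3*X*Y*Z ↦ 3·10·6·0 = 0
  3*X*Z**2 ↦ 3·10·1·0 = 0
  -Y**3 ↦ -1·1·216·1 = -216
  -2*Y**2*Z ↦ -2·1·36·0 = 0
  2*Y*Z**2 ↦ 2·1·6·0 = 0
Sum: F(10, 6, 0) = (-1000) + (0) + (-1080) + (0) + (0) + (-216) + (0) + (0) = -2296.
Reducing mod 11: -2296 ≡ 3 (mod 11).
Since F(a, b, c) ≡ 3 ≠ 0 (mod 11), P does NOT lie on the curve.


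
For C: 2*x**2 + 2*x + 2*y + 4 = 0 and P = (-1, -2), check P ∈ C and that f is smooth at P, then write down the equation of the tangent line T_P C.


Tangent line at P: -2*x + 2*y + 2 = 0.

Step 1: f(-1, -2) = 0, so P lies on C.
Step 2: partial derivatives
  f_x(x, y) = 4*x + 2, f_y(x, y) = 2.
  f_x(P) = -2, f_y(P) = 2 (gradient nonzero, so P is smooth).
Step 3: tangent line at P: -2·(x − -1) + 2·(y − -2) = 0.
Expanding: -2*x + 2*y + 2 = 0.


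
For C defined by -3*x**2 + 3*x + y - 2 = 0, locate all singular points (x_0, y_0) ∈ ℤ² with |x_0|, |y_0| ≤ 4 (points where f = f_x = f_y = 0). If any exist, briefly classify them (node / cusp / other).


No singular points in the scanned grid; C is smooth there.

Compute partial derivatives:
  f_x = 3 - 6*x.
  f_y = 1.
f_y = 1 is a nonzero constant, so f_y never vanishes: no point (x, y) can satisfy f = f_x = f_y = 0. In particular no (x, y) ∈ {−4, ..., 4}² is singular; the curve is smooth.


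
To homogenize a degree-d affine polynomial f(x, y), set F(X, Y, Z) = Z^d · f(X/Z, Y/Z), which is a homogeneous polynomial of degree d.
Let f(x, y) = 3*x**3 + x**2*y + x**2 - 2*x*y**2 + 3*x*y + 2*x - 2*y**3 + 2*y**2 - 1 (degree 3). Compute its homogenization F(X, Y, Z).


F(X, Y, Z) = 3*X**3 + X**2*Y + X**2*Z - 2*X*Y**2 + 3*X*Y*Z + 2*X*Z**2 - 2*Y**3 + 2*Y**2*Z - Z**3

deg(f) = 3.
Substitute x = X/Z, y = Y/Z into f, then multiply by Z^3.
  monomial 3·x^3·y^0 ↦ 3·X^3·Y^0·Z^0.
  monomial 1·x^2·y^1 ↦ 1·X^2·Y^1·Z^0.
  monomial 1·x^2·y^0 ↦ 1·X^2·Y^0·Z^1.
  monomial -2·x^1·y^2 ↦ -2·X^1·Y^2·Z^0.
  monomial 3·x^1·y^1 ↦ 3·X^1·Y^1·Z^1.
  monomial 2·x^1·y^0 ↦ 2·X^1·Y^0·Z^2.
  monomial -2·x^0·y^3 ↦ -2·X^0·Y^3·Z^0.
  monomial 2·x^0·y^2 ↦ 2·X^0·Y^2·Z^1.
  monomial -1·x^0·y^0 ↦ -1·X^0·Y^0·Z^3.
Collecting: F(X, Y, Z) = 3*X**3 + X**2*Y + X**2*Z - 2*X*Y**2 + 3*X*Y*Z + 2*X*Z**2 - 2*Y**3 + 2*Y**2*Z - Z**3.


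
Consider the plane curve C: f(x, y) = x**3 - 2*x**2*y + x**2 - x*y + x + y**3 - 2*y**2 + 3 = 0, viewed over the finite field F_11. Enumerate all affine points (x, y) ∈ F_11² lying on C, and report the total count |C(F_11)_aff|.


Affine F_11-points: {(0, 10), (1, 2), (1, 5), (1, 6), (3, 2), (4, 9), (7, 7), (9, 10), (10, 1), (10, 2), (10, 10)}; count = 11.

For each of the 121 pairs (x, y) ∈ F_11², evaluate f(x, y) mod 11. Record the zeros.
  x = 0: [0↦3, 1↦2, 2↦3, 3↦1, 4↦2, 5↦1, 6↦4, 7↦6, 8↦2, 9↦9, 10↦0]  zeros at y ∈ {10}
  x = 1: [0↦6, 1↦2, 2↦0, 3↦6, 4↦4, 5↦0, 6↦0, 7↦10, 8↦3, 9↦7, 10↦6]  zeros at y ∈ {2, 5, 6}
  x = 2: [0↦6, 1↦6, 2↦8, 3↦7, 4↦9, 5↦9, 6↦2, 7↦5, 8↦2, 9↦10, 10↦2]  zeros at y ∈ ∅
  x = 3: [0↦9, 1↦9, 2↦0, 3↦10, 4↦1, 5↦1, 6↦5, 7↦8, 8↦5, 9↦2, 10↦5]  zeros at y ∈ {2}
  x = 4: [0↦10, 1↦6, 2↦4, 3↦10, 4↦8, 5↦4, 6↦4, 7↦3, 8↦7, 9↦0, 10↦10]  zeros at y ∈ {9}
  x = 5: [0↦4, 1↦3, 2↦4, 3↦2, 4↦3, 5↦2, 6↦5, 7↦7, 8↦3, 9↦10, 10↦1]  zeros at y ∈ ∅
  x = 6: [0↦8, 1↦6, 2↦6, 3↦3, 4↦3, 5↦1, 6↦3, 7↦4, 8↦10, 9↦5, 10↦6]  zeros at y ∈ ∅
  x = 7: [0↦6, 1↦10, 2↦5, 3↦8, 4↦3, 5↦7, 6↦4, 7↦0, 8↦1, 9↦2, 10↦9]  zeros at y ∈ {7}
  x = 8: [0↦4, 1↦10, 2↦7, 3↦1, 4↦9, 5↦4, 6↦3, 7↦1, 8↦4, 9↦7, 10↦5]  zeros at y ∈ ∅
  x = 9: [0↦8, 1↦1, 2↦7, 3↦10, 4↦5, 5↦9, 6↦6, 7↦2, 8↦3, 9↦4, 10↦0]  zeros at y ∈ {10}
  x = 10: [0↦2, 1↦0, 2↦0, 3↦8, 4↦8, 5↦6, 6↦8, 7↦9, 8↦4, 9↦10, 10↦0]  zeros at y ∈ {1, 2, 10}
Collecting zeros: affine points = {(0, 10), (1, 2), (1, 5), (1, 6), (3, 2), (4, 9), (7, 7), (9, 10), (10, 1), (10, 2), (10, 10)}.
Total count |C(F_11)_aff| = 11.
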